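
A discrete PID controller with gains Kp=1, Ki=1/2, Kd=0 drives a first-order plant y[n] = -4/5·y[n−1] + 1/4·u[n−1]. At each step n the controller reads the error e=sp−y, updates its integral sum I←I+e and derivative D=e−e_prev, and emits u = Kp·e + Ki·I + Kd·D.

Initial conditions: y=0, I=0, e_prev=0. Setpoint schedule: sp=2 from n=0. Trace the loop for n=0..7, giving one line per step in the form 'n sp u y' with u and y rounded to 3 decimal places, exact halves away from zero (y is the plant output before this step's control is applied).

0 2 3.000 0.000
1 2 2.875 0.750
2 2 4.447 0.119
3 2 4.041 1.017
4 2 5.762 0.197
5 2 5.034 1.283
6 2 6.969 0.232
7 2 5.866 1.557

(exact arithmetic carried between steps; '≈' marks a value shown rounded to 6 d.p. or computed from one; I and e_prev carry over from the previous line; the table rounds u and y to 3 d.p., halves away from zero)
n=0: y=0, sp=2, e=sp−y=2; I=2, D=e−e_prev=2; u=1·2+1/2·2+0·2=3; next y=-4/5·0+1/4·3=0.75
n=1: y=0.75, sp=2, e=sp−y=1.25; I=3.25, D=e−e_prev=-0.75; u=1·1.25+1/2·3.25+0·(-0.75)=2.875; next y=-4/5·0.75+1/4·2.875=0.11875
n=2: y=0.11875, sp=2, e=sp−y=1.88125; I=5.13125, D=e−e_prev=0.63125; u=1·1.88125+1/2·5.13125+0·0.63125=4.446875; next y=-4/5·0.11875+1/4·4.446875≈1.016719
n=3: y≈1.016719, sp=2, e=sp−y≈0.983281; I≈6.114531, D=e−e_prev≈-0.897969; u=1·0.983281+1/2·6.114531+0·(-0.897969)≈4.040547; next y=-4/5·1.016719+1/4·4.040547≈0.196762
n=4: y≈0.196762, sp=2, e=sp−y≈1.803238; I≈7.917770, D=e−e_prev≈0.819957; u=1·1.803238+1/2·7.917770+0·0.819957≈5.762123; next y=-4/5·0.196762+1/4·5.762123≈1.283121
n=5: y≈1.283121, sp=2, e=sp−y≈0.716879; I≈8.634648, D=e−e_prev≈-1.086360; u=1·0.716879+1/2·8.634648+0·(-1.086360)≈5.034203; next y=-4/5·1.283121+1/4·5.034203≈0.232054
n=6: y≈0.232054, sp=2, e=sp−y≈1.767946; I≈10.402595, D=e−e_prev≈1.051068; u=1·1.767946+1/2·10.402595+0·1.051068≈6.969244; next y=-4/5·0.232054+1/4·6.969244≈1.556668
n=7: y≈1.556668, sp=2, e=sp−y≈0.443332; I≈10.845926, D=e−e_prev≈-1.324615; u=1·0.443332+1/2·10.845926+0·(-1.324615)≈5.866295; next y=-4/5·1.556668+1/4·5.866295≈0.221239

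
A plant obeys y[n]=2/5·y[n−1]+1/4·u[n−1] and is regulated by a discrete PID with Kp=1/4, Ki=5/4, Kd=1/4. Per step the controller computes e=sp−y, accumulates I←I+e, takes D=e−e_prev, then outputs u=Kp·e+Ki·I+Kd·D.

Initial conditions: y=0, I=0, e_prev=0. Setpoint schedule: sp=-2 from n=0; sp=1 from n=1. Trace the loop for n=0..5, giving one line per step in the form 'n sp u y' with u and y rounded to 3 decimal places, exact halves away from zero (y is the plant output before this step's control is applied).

0 -2 -3.500 0.000
1 1 1.281 -0.875
2 1 1.177 -0.030
3 1 2.129 0.282
4 1 2.469 0.645
5 1 2.601 0.875

(exact arithmetic carried between steps; '≈' marks a value shown rounded to 6 d.p. or computed from one; I and e_prev carry over from the previous line; the table rounds u and y to 3 d.p., halves away from zero)
n=0: y=0, sp=-2, e=sp−y=-2; I=-2, D=e−e_prev=-2; u=1/4·(-2)+5/4·(-2)+1/4·(-2)=-3.5; next y=2/5·0+1/4·(-3.5)=-0.875
n=1: y=-0.875, sp=1, e=sp−y=1.875; I=-0.125, D=e−e_prev=3.875; u=1/4·1.875+5/4·(-0.125)+1/4·3.875=1.28125; next y=2/5·(-0.875)+1/4·1.28125≈-0.029688
n=2: y≈-0.029688, sp=1, e=sp−y≈1.029688; I≈0.904688, D=e−e_prev≈-0.845313; u=1/4·1.029688+5/4·0.904688+1/4·(-0.845313)≈1.176953; next y=2/5·(-0.029688)+1/4·1.176953≈0.282363
n=3: y≈0.282363, sp=1, e=sp−y≈0.717637; I≈1.622324, D=e−e_prev≈-0.312051; u=1/4·0.717637+5/4·1.622324+1/4·(-0.312051)≈2.129302; next y=2/5·0.282363+1/4·2.129302≈0.645271
n=4: y≈0.645271, sp=1, e=sp−y≈0.354729; I≈1.977053, D=e−e_prev≈-0.362907; u=1/4·0.354729+5/4·1.977053+1/4·(-0.362907)≈2.469272; next y=2/5·0.645271+1/4·2.469272≈0.875426
n=5: y≈0.875426, sp=1, e=sp−y≈0.124574; I≈2.101627, D=e−e_prev≈-0.230156; u=1/4·0.124574+5/4·2.101627+1/4·(-0.230156)≈2.600638; next y=2/5·0.875426+1/4·2.600638≈1.000330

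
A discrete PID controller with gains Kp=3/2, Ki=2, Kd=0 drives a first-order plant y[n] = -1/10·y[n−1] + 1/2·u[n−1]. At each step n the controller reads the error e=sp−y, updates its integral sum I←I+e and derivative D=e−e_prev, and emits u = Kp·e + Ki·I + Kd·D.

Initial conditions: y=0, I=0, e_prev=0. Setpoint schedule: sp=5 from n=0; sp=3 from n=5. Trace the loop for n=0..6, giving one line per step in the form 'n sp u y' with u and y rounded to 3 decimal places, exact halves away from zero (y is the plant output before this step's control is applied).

(exact arithmetic carried between steps; '≈' marks a value shown rounded to 6 d.p. or computed from one; I and e_prev carry over from the previous line; the table rounds u and y to 3 d.p., halves away from zero)
n=0: y=0, sp=5, e=sp−y=5; I=5, D=e−e_prev=5; u=3/2·5+2·5+0·5=17.5; next y=-1/10·0+1/2·17.5=8.75
n=1: y=8.75, sp=5, e=sp−y=-3.75; I=1.25, D=e−e_prev=-8.75; u=3/2·(-3.75)+2·1.25+0·(-8.75)=-3.125; next y=-1/10·8.75+1/2·(-3.125)=-2.4375
n=2: y=-2.4375, sp=5, e=sp−y=7.4375; I=8.6875, D=e−e_prev=11.1875; u=3/2·7.4375+2·8.6875+0·11.1875=28.53125; next y=-1/10·(-2.4375)+1/2·28.53125=14.509375
n=3: y=14.509375, sp=5, e=sp−y=-9.509375; I=-0.821875, D=e−e_prev=-16.946875; u=3/2·(-9.509375)+2·(-0.821875)+0·(-16.946875)≈-15.907813; next y=-1/10·14.509375+1/2·(-15.907813)≈-9.404844
n=4: y≈-9.404844, sp=5, e=sp−y≈14.404844; I≈13.582969, D=e−e_prev≈23.914219; u=3/2·14.404844+2·13.582969+0·23.914219≈48.773203; next y=-1/10·(-9.404844)+1/2·48.773203≈25.327086
n=5: y≈25.327086, sp=3, e=sp−y≈-22.327086; I≈-8.744117, D=e−e_prev≈-36.731930; u=3/2·(-22.327086)+2·(-8.744117)+0·(-36.731930)≈-50.978863; next y=-1/10·25.327086+1/2·(-50.978863)≈-28.022140
n=6: y≈-28.022140, sp=3, e=sp−y≈31.022140; I≈22.278023, D=e−e_prev≈53.349226; u=3/2·31.022140+2·22.278023+0·53.349226≈91.089256; next y=-1/10·(-28.022140)+1/2·91.089256≈48.346842

0 5 17.500 0.000
1 5 -3.125 8.750
2 5 28.531 -2.438
3 5 -15.908 14.509
4 5 48.773 -9.405
5 3 -50.979 25.327
6 3 91.089 -28.022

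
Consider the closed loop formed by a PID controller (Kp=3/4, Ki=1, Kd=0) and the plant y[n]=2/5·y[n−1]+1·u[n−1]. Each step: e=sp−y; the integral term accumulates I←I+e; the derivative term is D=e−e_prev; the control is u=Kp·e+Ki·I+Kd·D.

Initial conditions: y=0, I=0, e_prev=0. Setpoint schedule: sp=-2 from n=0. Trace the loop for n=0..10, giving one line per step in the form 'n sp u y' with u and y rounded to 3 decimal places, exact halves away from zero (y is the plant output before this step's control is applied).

0 -2 -3.500 0.000
1 -2 0.625 -3.500
2 -2 -2.644 -0.775
3 -2 -0.056 -2.954
4 -2 -2.106 -1.237
5 -2 -0.483 -2.601
6 -2 -1.768 -1.523
7 -2 -0.750 -2.377
8 -2 -1.556 -1.701
9 -2 -0.918 -2.237
10 -2 -1.423 -1.812

(exact arithmetic carried between steps; '≈' marks a value shown rounded to 6 d.p. or computed from one; I and e_prev carry over from the previous line; the table rounds u and y to 3 d.p., halves away from zero)
n=0: y=0, sp=-2, e=sp−y=-2; I=-2, D=e−e_prev=-2; u=3/4·(-2)+1·(-2)+0·(-2)=-3.5; next y=2/5·0+1·(-3.5)=-3.5
n=1: y=-3.5, sp=-2, e=sp−y=1.5; I=-0.5, D=e−e_prev=3.5; u=3/4·1.5+1·(-0.5)+0·3.5=0.625; next y=2/5·(-3.5)+1·0.625=-0.775
n=2: y=-0.775, sp=-2, e=sp−y=-1.225; I=-1.725, D=e−e_prev=-2.725; u=3/4·(-1.225)+1·(-1.725)+0·(-2.725)=-2.64375; next y=2/5·(-0.775)+1·(-2.64375)=-2.95375
n=3: y=-2.95375, sp=-2, e=sp−y=0.95375; I=-0.77125, D=e−e_prev=2.17875; u=3/4·0.95375+1·(-0.77125)+0·2.17875≈-0.055938; next y=2/5·(-2.95375)+1·(-0.055938)≈-1.237438
n=4: y≈-1.237438, sp=-2, e=sp−y≈-0.762563; I≈-1.533813, D=e−e_prev≈-1.716313; u=3/4·(-0.762563)+1·(-1.533813)+0·(-1.716313)≈-2.105734; next y=2/5·(-1.237438)+1·(-2.105734)≈-2.600709
n=5: y≈-2.600709, sp=-2, e=sp−y≈0.600709; I≈-0.933103, D=e−e_prev≈1.363272; u=3/4·0.600709+1·(-0.933103)+0·1.363272≈-0.482571; next y=2/5·(-2.600709)+1·(-0.482571)≈-1.522855
n=6: y≈-1.522855, sp=-2, e=sp−y≈-0.477145; I≈-1.410248, D=e−e_prev≈-1.077855; u=3/4·(-0.477145)+1·(-1.410248)+0·(-1.077855)≈-1.768107; next y=2/5·(-1.522855)+1·(-1.768107)≈-2.377249
n=7: y≈-2.377249, sp=-2, e=sp−y≈0.377249; I≈-1.032999, D=e−e_prev≈0.854394; u=3/4·0.377249+1·(-1.032999)+0·0.854394≈-0.750062; next y=2/5·(-2.377249)+1·(-0.750062)≈-1.700962
n=8: y≈-1.700962, sp=-2, e=sp−y≈-0.299038; I≈-1.332037, D=e−e_prev≈-0.676287; u=3/4·(-0.299038)+1·(-1.332037)+0·(-0.676287)≈-1.556316; next y=2/5·(-1.700962)+1·(-1.556316)≈-2.236700
n=9: y≈-2.236700, sp=-2, e=sp−y≈0.236700; I≈-1.095337, D=e−e_prev≈0.535738; u=3/4·0.236700+1·(-1.095337)+0·0.535738≈-0.917811; next y=2/5·(-2.236700)+1·(-0.917811)≈-1.812492
n=10: y≈-1.812492, sp=-2, e=sp−y≈-0.187508; I≈-1.282845, D=e−e_prev≈-0.424209; u=3/4·(-0.187508)+1·(-1.282845)+0·(-0.424209)≈-1.423477; next y=2/5·(-1.812492)+1·(-1.423477)≈-2.148473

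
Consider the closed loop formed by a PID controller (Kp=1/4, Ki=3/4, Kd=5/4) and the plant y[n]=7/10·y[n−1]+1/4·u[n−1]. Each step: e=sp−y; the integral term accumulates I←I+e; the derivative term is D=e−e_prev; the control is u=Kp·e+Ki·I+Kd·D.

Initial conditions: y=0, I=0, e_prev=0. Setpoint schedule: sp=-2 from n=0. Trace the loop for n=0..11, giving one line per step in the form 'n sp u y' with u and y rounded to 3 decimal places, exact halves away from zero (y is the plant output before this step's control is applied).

(exact arithmetic carried between steps; '≈' marks a value shown rounded to 6 d.p. or computed from one; I and e_prev carry over from the previous line; the table rounds u and y to 3 d.p., halves away from zero)
n=0: y=0, sp=-2, e=sp−y=-2; I=-2, D=e−e_prev=-2; u=1/4·(-2)+3/4·(-2)+5/4·(-2)=-4.5; next y=7/10·0+1/4·(-4.5)=-1.125
n=1: y=-1.125, sp=-2, e=sp−y=-0.875; I=-2.875, D=e−e_prev=1.125; u=1/4·(-0.875)+3/4·(-2.875)+5/4·1.125=-0.96875; next y=7/10·(-1.125)+1/4·(-0.96875)≈-1.029688
n=2: y≈-1.029688, sp=-2, e=sp−y≈-0.970313; I≈-3.845313, D=e−e_prev≈-0.095313; u=1/4·(-0.970313)+3/4·(-3.845313)+5/4·(-0.095313)≈-3.245703; next y=7/10·(-1.029688)+1/4·(-3.245703)≈-1.532207
n=3: y≈-1.532207, sp=-2, e=sp−y≈-0.467793; I≈-4.313105, D=e−e_prev≈0.502520; u=1/4·(-0.467793)+3/4·(-4.313105)+5/4·0.502520≈-2.723628; next y=7/10·(-1.532207)+1/4·(-2.723628)≈-1.753452
n=4: y≈-1.753452, sp=-2, e=sp−y≈-0.246548; I≈-4.559654, D=e−e_prev≈0.221245; u=1/4·(-0.246548)+3/4·(-4.559654)+5/4·0.221245≈-3.204821; next y=7/10·(-1.753452)+1/4·(-3.204821)≈-2.028622
n=5: y≈-2.028622, sp=-2, e=sp−y≈0.028622; I≈-4.531032, D=e−e_prev≈0.275170; u=1/4·0.028622+3/4·(-4.531032)+5/4·0.275170≈-3.047156; next y=7/10·(-2.028622)+1/4·(-3.047156)≈-2.181824
n=6: y≈-2.181824, sp=-2, e=sp−y≈0.181824; I≈-4.349208, D=e−e_prev≈0.153203; u=1/4·0.181824+3/4·(-4.349208)+5/4·0.153203≈-3.024946; next y=7/10·(-2.181824)+1/4·(-3.024946)≈-2.283514
n=7: y≈-2.283514, sp=-2, e=sp−y≈0.283514; I≈-4.065694, D=e−e_prev≈0.101689; u=1/4·0.283514+3/4·(-4.065694)+5/4·0.101689≈-2.851281; next y=7/10·(-2.283514)+1/4·(-2.851281)≈-2.311280
n=8: y≈-2.311280, sp=-2, e=sp−y≈0.311280; I≈-3.754415, D=e−e_prev≈0.027766; u=1/4·0.311280+3/4·(-3.754415)+5/4·0.027766≈-2.703283; next y=7/10·(-2.311280)+1/4·(-2.703283)≈-2.293717
n=9: y≈-2.293717, sp=-2, e=sp−y≈0.293717; I≈-3.460698, D=e−e_prev≈-0.017563; u=1/4·0.293717+3/4·(-3.460698)+5/4·(-0.017563)≈-2.544048; next y=7/10·(-2.293717)+1/4·(-2.544048)≈-2.241614
n=10: y≈-2.241614, sp=-2, e=sp−y≈0.241614; I≈-3.219084, D=e−e_prev≈-0.052103; u=1/4·0.241614+3/4·(-3.219084)+5/4·(-0.052103)≈-2.419038; next y=7/10·(-2.241614)+1/4·(-2.419038)≈-2.173889
n=11: y≈-2.173889, sp=-2, e=sp−y≈0.173889; I≈-3.045195, D=e−e_prev≈-0.067724; u=1/4·0.173889+3/4·(-3.045195)+5/4·(-0.067724)≈-2.325080; next y=7/10·(-2.173889)+1/4·(-2.325080)≈-2.102992

0 -2 -4.500 0.000
1 -2 -0.969 -1.125
2 -2 -3.246 -1.030
3 -2 -2.724 -1.532
4 -2 -3.205 -1.753
5 -2 -3.047 -2.029
6 -2 -3.025 -2.182
7 -2 -2.851 -2.284
8 -2 -2.703 -2.311
9 -2 -2.544 -2.294
10 -2 -2.419 -2.242
11 -2 -2.325 -2.174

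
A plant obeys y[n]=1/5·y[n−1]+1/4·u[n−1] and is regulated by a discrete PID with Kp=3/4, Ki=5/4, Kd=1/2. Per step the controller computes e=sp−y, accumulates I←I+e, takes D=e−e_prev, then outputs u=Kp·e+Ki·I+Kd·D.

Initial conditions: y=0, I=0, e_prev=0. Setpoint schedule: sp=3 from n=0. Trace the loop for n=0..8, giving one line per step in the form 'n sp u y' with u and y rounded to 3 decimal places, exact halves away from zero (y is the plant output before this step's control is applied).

0 3 7.500 0.000
1 3 5.063 1.875
2 3 7.992 1.641
3 3 7.860 2.326
4 3 8.785 2.430
5 3 8.919 2.682
6 3 9.232 2.766
7 3 9.329 2.861
8 3 9.442 2.904

(exact arithmetic carried between steps; '≈' marks a value shown rounded to 6 d.p. or computed from one; I and e_prev carry over from the previous line; the table rounds u and y to 3 d.p., halves away from zero)
n=0: y=0, sp=3, e=sp−y=3; I=3, D=e−e_prev=3; u=3/4·3+5/4·3+1/2·3=7.5; next y=1/5·0+1/4·7.5=1.875
n=1: y=1.875, sp=3, e=sp−y=1.125; I=4.125, D=e−e_prev=-1.875; u=3/4·1.125+5/4·4.125+1/2·(-1.875)=5.0625; next y=1/5·1.875+1/4·5.0625=1.640625
n=2: y=1.640625, sp=3, e=sp−y=1.359375; I=5.484375, D=e−e_prev=0.234375; u=3/4·1.359375+5/4·5.484375+1/2·0.234375≈7.992188; next y=1/5·1.640625+1/4·7.992188≈2.326172
n=3: y≈2.326172, sp=3, e=sp−y≈0.673828; I≈6.158203, D=e−e_prev≈-0.685547; u=3/4·0.673828+5/4·6.158203+1/2·(-0.685547)≈7.860352; next y=1/5·2.326172+1/4·7.860352≈2.430322
n=4: y≈2.430322, sp=3, e=sp−y≈0.569678; I≈6.727881, D=e−e_prev≈-0.104150; u=3/4·0.569678+5/4·6.727881+1/2·(-0.104150)≈8.785034; next y=1/5·2.430322+1/4·8.785034≈2.682323
n=5: y≈2.682323, sp=3, e=sp−y≈0.317677; I≈7.045558, D=e−e_prev≈-0.252001; u=3/4·0.317677+5/4·7.045558+1/2·(-0.252001)≈8.919205; next y=1/5·2.682323+1/4·8.919205≈2.766266
n=6: y≈2.766266, sp=3, e=sp−y≈0.233734; I≈7.279292, D=e−e_prev≈-0.083943; u=3/4·0.233734+5/4·7.279292+1/2·(-0.083943)≈9.232444; next y=1/5·2.766266+1/4·9.232444≈2.861364
n=7: y≈2.861364, sp=3, e=sp−y≈0.138636; I≈7.417928, D=e−e_prev≈-0.095098; u=3/4·0.138636+5/4·7.417928+1/2·(-0.095098)≈9.328837; next y=1/5·2.861364+1/4·9.328837≈2.904482
n=8: y≈2.904482, sp=3, e=sp−y≈0.095518; I≈7.513446, D=e−e_prev≈-0.043118; u=3/4·0.095518+5/4·7.513446+1/2·(-0.043118)≈9.441886; next y=1/5·2.904482+1/4·9.441886≈2.941368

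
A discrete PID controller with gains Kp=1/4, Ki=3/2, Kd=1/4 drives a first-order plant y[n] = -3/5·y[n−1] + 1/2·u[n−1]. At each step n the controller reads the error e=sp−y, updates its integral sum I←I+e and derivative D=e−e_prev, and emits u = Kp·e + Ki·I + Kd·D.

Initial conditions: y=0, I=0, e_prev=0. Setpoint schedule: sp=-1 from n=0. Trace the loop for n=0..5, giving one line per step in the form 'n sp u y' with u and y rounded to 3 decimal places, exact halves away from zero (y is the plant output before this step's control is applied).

0 -1 -2.000 0.000
1 -1 -1.250 -1.000
2 -1 -3.450 -0.025
3 -1 -1.299 -1.710
4 -1 -4.828 0.377
5 -1 -0.338 -2.640

(exact arithmetic carried between steps; '≈' marks a value shown rounded to 6 d.p. or computed from one; I and e_prev carry over from the previous line; the table rounds u and y to 3 d.p., halves away from zero)
n=0: y=0, sp=-1, e=sp−y=-1; I=-1, D=e−e_prev=-1; u=1/4·(-1)+3/2·(-1)+1/4·(-1)=-2; next y=-3/5·0+1/2·(-2)=-1
n=1: y=-1, sp=-1, e=sp−y=0; I=-1, D=e−e_prev=1; u=1/4·0+3/2·(-1)+1/4·1=-1.25; next y=-3/5·(-1)+1/2·(-1.25)=-0.025
n=2: y=-0.025, sp=-1, e=sp−y=-0.975; I=-1.975, D=e−e_prev=-0.975; u=1/4·(-0.975)+3/2·(-1.975)+1/4·(-0.975)=-3.45; next y=-3/5·(-0.025)+1/2·(-3.45)=-1.71
n=3: y=-1.71, sp=-1, e=sp−y=0.71; I=-1.265, D=e−e_prev=1.685; u=1/4·0.71+3/2·(-1.265)+1/4·1.685=-1.29875; next y=-3/5·(-1.71)+1/2·(-1.29875)=0.376625
n=4: y=0.376625, sp=-1, e=sp−y=-1.376625; I=-2.641625, D=e−e_prev=-2.086625; u=1/4·(-1.376625)+3/2·(-2.641625)+1/4·(-2.086625)=-4.82825; next y=-3/5·0.376625+1/2·(-4.82825)=-2.6401
n=5: y=-2.6401, sp=-1, e=sp−y=1.6401; I=-1.001525, D=e−e_prev=3.016725; u=1/4·1.6401+3/2·(-1.001525)+1/4·3.016725≈-0.338081; next y=-3/5·(-2.6401)+1/2·(-0.338081)≈1.415019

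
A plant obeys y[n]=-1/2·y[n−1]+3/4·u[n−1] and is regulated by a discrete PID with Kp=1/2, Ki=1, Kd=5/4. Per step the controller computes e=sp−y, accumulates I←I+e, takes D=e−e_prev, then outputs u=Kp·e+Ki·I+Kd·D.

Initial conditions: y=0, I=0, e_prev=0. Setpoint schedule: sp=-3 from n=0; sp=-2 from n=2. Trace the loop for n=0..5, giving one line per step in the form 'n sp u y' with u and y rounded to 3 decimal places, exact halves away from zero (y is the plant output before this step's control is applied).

0 -3 -8.250 0.000
1 -3 9.516 -6.188
2 -2 -37.431 10.230
3 -2 89.013 -33.188
4 -2 -254.563 83.354
5 -2 674.630 -232.599

(exact arithmetic carried between steps; '≈' marks a value shown rounded to 6 d.p. or computed from one; I and e_prev carry over from the previous line; the table rounds u and y to 3 d.p., halves away from zero)
n=0: y=0, sp=-3, e=sp−y=-3; I=-3, D=e−e_prev=-3; u=1/2·(-3)+1·(-3)+5/4·(-3)=-8.25; next y=-1/2·0+3/4·(-8.25)=-6.1875
n=1: y=-6.1875, sp=-3, e=sp−y=3.1875; I=0.1875, D=e−e_prev=6.1875; u=1/2·3.1875+1·0.1875+5/4·6.1875=9.515625; next y=-1/2·(-6.1875)+3/4·9.515625≈10.230469
n=2: y≈10.230469, sp=-2, e=sp−y≈-12.230469; I≈-12.042969, D=e−e_prev≈-15.417969; u=1/2·(-12.230469)+1·(-12.042969)+5/4·(-15.417969)≈-37.430664; next y=-1/2·10.230469+3/4·(-37.430664)≈-33.188232
n=3: y≈-33.188232, sp=-2, e=sp−y≈31.188232; I≈19.145264, D=e−e_prev≈43.418701; u=1/2·31.188232+1·19.145264+5/4·43.418701≈89.012756; next y=-1/2·(-33.188232)+3/4·89.012756≈83.353683
n=4: y≈83.353683, sp=-2, e=sp−y≈-85.353683; I≈-66.208420, D=e−e_prev≈-116.541916; u=1/2·(-85.353683)+1·(-66.208420)+5/4·(-116.541916)≈-254.562656; next y=-1/2·83.353683+3/4·(-254.562656)≈-232.598834
n=5: y≈-232.598834, sp=-2, e=sp−y≈230.598834; I≈164.390414, D=e−e_prev≈315.952518; u=1/2·230.598834+1·164.390414+5/4·315.952518≈674.630478; next y=-1/2·(-232.598834)+3/4·674.630478≈622.272276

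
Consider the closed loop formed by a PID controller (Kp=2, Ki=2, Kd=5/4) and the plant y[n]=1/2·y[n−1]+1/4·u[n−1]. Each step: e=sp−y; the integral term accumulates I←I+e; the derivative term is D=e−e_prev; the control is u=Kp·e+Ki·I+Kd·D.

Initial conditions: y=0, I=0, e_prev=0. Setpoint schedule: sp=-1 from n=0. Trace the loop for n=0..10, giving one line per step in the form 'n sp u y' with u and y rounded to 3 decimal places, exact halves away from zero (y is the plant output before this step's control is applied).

(exact arithmetic carried between steps; '≈' marks a value shown rounded to 6 d.p. or computed from one; I and e_prev carry over from the previous line; the table rounds u and y to 3 d.p., halves away from zero)
n=0: y=0, sp=-1, e=sp−y=-1; I=-1, D=e−e_prev=-1; u=2·(-1)+2·(-1)+5/4·(-1)=-5.25; next y=1/2·0+1/4·(-5.25)=-1.3125
n=1: y=-1.3125, sp=-1, e=sp−y=0.3125; I=-0.6875, D=e−e_prev=1.3125; u=2·0.3125+2·(-0.6875)+5/4·1.3125=0.890625; next y=1/2·(-1.3125)+1/4·0.890625≈-0.433594
n=2: y≈-0.433594, sp=-1, e=sp−y≈-0.566406; I≈-1.253906, D=e−e_prev≈-0.878906; u=2·(-0.566406)+2·(-1.253906)+5/4·(-0.878906)≈-4.739258; next y=1/2·(-0.433594)+1/4·(-4.739258)≈-1.401611
n=3: y≈-1.401611, sp=-1, e=sp−y≈0.401611; I≈-0.852295, D=e−e_prev≈0.968018; u=2·0.401611+2·(-0.852295)+5/4·0.968018≈0.308655; next y=1/2·(-1.401611)+1/4·0.308655≈-0.623642
n=4: y≈-0.623642, sp=-1, e=sp−y≈-0.376358; I≈-1.228653, D=e−e_prev≈-0.777969; u=2·(-0.376358)+2·(-1.228653)+5/4·(-0.777969)≈-4.182484; next y=1/2·(-0.623642)+1/4·(-4.182484)≈-1.357442
n=5: y≈-1.357442, sp=-1, e=sp−y≈0.357442; I≈-0.871211, D=e−e_prev≈0.733800; u=2·0.357442+2·(-0.871211)+5/4·0.733800≈-0.110288; next y=1/2·(-1.357442)+1/4·(-0.110288)≈-0.706293
n=6: y≈-0.706293, sp=-1, e=sp−y≈-0.293707; I≈-1.164918, D=e−e_prev≈-0.651149; u=2·(-0.293707)+2·(-1.164918)+5/4·(-0.651149)≈-3.731186; next y=1/2·(-0.706293)+1/4·(-3.731186)≈-1.285943
n=7: y≈-1.285943, sp=-1, e=sp−y≈0.285943; I≈-0.878975, D=e−e_prev≈0.579650; u=2·0.285943+2·(-0.878975)+5/4·0.579650≈-0.461501; next y=1/2·(-1.285943)+1/4·(-0.461501)≈-0.758347
n=8: y≈-0.758347, sp=-1, e=sp−y≈-0.241653; I≈-1.120628, D=e−e_prev≈-0.527596; u=2·(-0.241653)+2·(-1.120628)+5/4·(-0.527596)≈-3.384058; next y=1/2·(-0.758347)+1/4·(-3.384058)≈-1.225188
n=9: y≈-1.225188, sp=-1, e=sp−y≈0.225188; I≈-0.895440, D=e−e_prev≈0.466841; u=2·0.225188+2·(-0.895440)+5/4·0.466841≈-0.756954; next y=1/2·(-1.225188)+1/4·(-0.756954)≈-0.801832
n=10: y≈-0.801832, sp=-1, e=sp−y≈-0.198168; I≈-1.093608, D=e−e_prev≈-0.423356; u=2·(-0.198168)+2·(-1.093608)+5/4·(-0.423356)≈-3.112746; next y=1/2·(-0.801832)+1/4·(-3.112746)≈-1.179103

0 -1 -5.250 0.000
1 -1 0.891 -1.313
2 -1 -4.739 -0.434
3 -1 0.309 -1.402
4 -1 -4.182 -0.624
5 -1 -0.110 -1.357
6 -1 -3.731 -0.706
7 -1 -0.462 -1.286
8 -1 -3.384 -0.758
9 -1 -0.757 -1.225
10 -1 -3.113 -0.802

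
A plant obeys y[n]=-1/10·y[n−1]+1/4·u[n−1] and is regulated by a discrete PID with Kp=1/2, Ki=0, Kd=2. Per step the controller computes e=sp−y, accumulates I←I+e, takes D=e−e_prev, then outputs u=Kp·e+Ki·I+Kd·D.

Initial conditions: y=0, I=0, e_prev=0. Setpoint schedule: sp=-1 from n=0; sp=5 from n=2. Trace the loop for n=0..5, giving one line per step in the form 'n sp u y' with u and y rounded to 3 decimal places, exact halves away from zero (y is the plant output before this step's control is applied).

0 -1 -2.500 0.000
1 -1 1.063 -0.625
2 5 12.430 0.328
3 5 -4.530 3.075
4 5 12.249 -1.440
5 5 -8.396 3.206

(exact arithmetic carried between steps; '≈' marks a value shown rounded to 6 d.p. or computed from one; I and e_prev carry over from the previous line; the table rounds u and y to 3 d.p., halves away from zero)
n=0: y=0, sp=-1, e=sp−y=-1; I=-1, D=e−e_prev=-1; u=1/2·(-1)+0·(-1)+2·(-1)=-2.5; next y=-1/10·0+1/4·(-2.5)=-0.625
n=1: y=-0.625, sp=-1, e=sp−y=-0.375; I=-1.375, D=e−e_prev=0.625; u=1/2·(-0.375)+0·(-1.375)+2·0.625=1.0625; next y=-1/10·(-0.625)+1/4·1.0625=0.328125
n=2: y=0.328125, sp=5, e=sp−y=4.671875; I=3.296875, D=e−e_prev=5.046875; u=1/2·4.671875+0·3.296875+2·5.046875≈12.429688; next y=-1/10·0.328125+1/4·12.429688≈3.074609
n=3: y≈3.074609, sp=5, e=sp−y≈1.925391; I≈5.222266, D=e−e_prev≈-2.746484; u=1/2·1.925391+0·5.222266+2·(-2.746484)≈-4.530273; next y=-1/10·3.074609+1/4·(-4.530273)≈-1.440029
n=4: y≈-1.440029, sp=5, e=sp−y≈6.440029; I≈11.662295, D=e−e_prev≈4.514639; u=1/2·6.440029+0·11.662295+2·4.514639≈12.249292; next y=-1/10·(-1.440029)+1/4·12.249292≈3.206326
n=5: y≈3.206326, sp=5, e=sp−y≈1.793674; I≈13.455969, D=e−e_prev≈-4.646355; u=1/2·1.793674+0·13.455969+2·(-4.646355)≈-8.395873; next y=-1/10·3.206326+1/4·(-8.395873)≈-2.419601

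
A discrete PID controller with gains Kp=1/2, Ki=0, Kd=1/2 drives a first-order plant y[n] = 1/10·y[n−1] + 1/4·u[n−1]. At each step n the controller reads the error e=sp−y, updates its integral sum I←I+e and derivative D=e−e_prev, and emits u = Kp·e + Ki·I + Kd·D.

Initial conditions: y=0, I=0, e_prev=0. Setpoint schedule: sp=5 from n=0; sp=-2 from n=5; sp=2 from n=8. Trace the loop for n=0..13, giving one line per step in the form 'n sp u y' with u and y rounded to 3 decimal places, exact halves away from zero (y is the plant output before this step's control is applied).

0 5 5.000 0.000
1 5 1.250 1.250
2 5 2.688 0.438
3 5 2.003 0.716
4 5 2.285 0.572
5 -2 -4.842 0.629
6 -2 0.462 -1.148
7 -2 -1.575 0.001
8 2 3.394 -0.394
9 2 -0.006 0.809
10 2 1.325 0.079
11 2 0.700 0.339
12 2 0.961 0.209
13 2 0.843 0.261

(exact arithmetic carried between steps; '≈' marks a value shown rounded to 6 d.p. or computed from one; I and e_prev carry over from the previous line; the table rounds u and y to 3 d.p., halves away from zero)
n=0: y=0, sp=5, e=sp−y=5; I=5, D=e−e_prev=5; u=1/2·5+0·5+1/2·5=5; next y=1/10·0+1/4·5=1.25
n=1: y=1.25, sp=5, e=sp−y=3.75; I=8.75, D=e−e_prev=-1.25; u=1/2·3.75+0·8.75+1/2·(-1.25)=1.25; next y=1/10·1.25+1/4·1.25=0.4375
n=2: y=0.4375, sp=5, e=sp−y=4.5625; I=13.3125, D=e−e_prev=0.8125; u=1/2·4.5625+0·13.3125+1/2·0.8125=2.6875; next y=1/10·0.4375+1/4·2.6875=0.715625
n=3: y=0.715625, sp=5, e=sp−y=4.284375; I=17.596875, D=e−e_prev=-0.278125; u=1/2·4.284375+0·17.596875+1/2·(-0.278125)=2.003125; next y=1/10·0.715625+1/4·2.003125≈0.572344
n=4: y≈0.572344, sp=5, e=sp−y≈4.427656; I≈22.024531, D=e−e_prev≈0.143281; u=1/2·4.427656+0·22.024531+1/2·0.143281≈2.285469; next y=1/10·0.572344+1/4·2.285469≈0.628602
n=5: y≈0.628602, sp=-2, e=sp−y≈-2.628602; I≈19.395930, D=e−e_prev≈-7.056258; u=1/2·(-2.628602)+0·19.395930+1/2·(-7.056258)≈-4.842430; next y=1/10·0.628602+1/4·(-4.842430)≈-1.147747
n=6: y≈-1.147747, sp=-2, e=sp−y≈-0.852253; I≈18.543677, D=e−e_prev≈1.776349; u=1/2·(-0.852253)+0·18.543677+1/2·1.776349≈0.462048; next y=1/10·(-1.147747)+1/4·0.462048≈0.000737
n=7: y≈0.000737, sp=-2, e=sp−y≈-2.000737; I≈16.542940, D=e−e_prev≈-1.148485; u=1/2·(-2.000737)+0·16.542940+1/2·(-1.148485)≈-1.574611; next y=1/10·0.000737+1/4·(-1.574611)≈-0.393579
n=8: y≈-0.393579, sp=2, e=sp−y≈2.393579; I≈18.936519, D=e−e_prev≈4.394316; u=1/2·2.393579+0·18.936519+1/2·4.394316≈3.393948; next y=1/10·(-0.393579)+1/4·3.393948≈0.809129
n=9: y≈0.809129, sp=2, e=sp−y≈1.190871; I≈20.127390, D=e−e_prev≈-1.202708; u=1/2·1.190871+0·20.127390+1/2·(-1.202708)≈-0.005919; next y=1/10·0.809129+1/4·(-0.005919)≈0.079433
n=10: y≈0.079433, sp=2, e=sp−y≈1.920567; I≈22.047956, D=e−e_prev≈0.729696; u=1/2·1.920567+0·22.047956+1/2·0.729696≈1.325131; next y=1/10·0.079433+1/4·1.325131≈0.339226
n=11: y≈0.339226, sp=2, e=sp−y≈1.660774; I≈23.708730, D=e−e_prev≈-0.259793; u=1/2·1.660774+0·23.708730+1/2·(-0.259793)≈0.700491; next y=1/10·0.339226+1/4·0.700491≈0.209045
n=12: y≈0.209045, sp=2, e=sp−y≈1.790955; I≈25.499685, D=e−e_prev≈0.130181; u=1/2·1.790955+0·25.499685+1/2·0.130181≈0.960568; next y=1/10·0.209045+1/4·0.960568≈0.261046
n=13: y≈0.261046, sp=2, e=sp−y≈1.738954; I≈27.238639, D=e−e_prev≈-0.052001; u=1/2·1.738954+0·27.238639+1/2·(-0.052001)≈0.843476; next y=1/10·0.261046+1/4·0.843476≈0.236974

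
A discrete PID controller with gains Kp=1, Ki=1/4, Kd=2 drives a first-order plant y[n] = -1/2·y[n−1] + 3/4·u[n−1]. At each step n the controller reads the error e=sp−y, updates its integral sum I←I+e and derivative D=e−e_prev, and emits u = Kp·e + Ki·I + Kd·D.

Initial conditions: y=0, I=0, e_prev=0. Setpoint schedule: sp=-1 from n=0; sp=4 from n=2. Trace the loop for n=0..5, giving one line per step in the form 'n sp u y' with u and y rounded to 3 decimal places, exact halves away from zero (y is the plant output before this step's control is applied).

(exact arithmetic carried between steps; '≈' marks a value shown rounded to 6 d.p. or computed from one; I and e_prev carry over from the previous line; the table rounds u and y to 3 d.p., halves away from zero)
n=0: y=0, sp=-1, e=sp−y=-1; I=-1, D=e−e_prev=-1; u=1·(-1)+1/4·(-1)+2·(-1)=-3.25; next y=-1/2·0+3/4·(-3.25)=-2.4375
n=1: y=-2.4375, sp=-1, e=sp−y=1.4375; I=0.4375, D=e−e_prev=2.4375; u=1·1.4375+1/4·0.4375+2·2.4375=6.421875; next y=-1/2·(-2.4375)+3/4·6.421875≈6.035156
n=2: y≈6.035156, sp=4, e=sp−y≈-2.035156; I≈-1.597656, D=e−e_prev≈-3.472656; u=1·(-2.035156)+1/4·(-1.597656)+2·(-3.472656)≈-9.379883; next y=-1/2·6.035156+3/4·(-9.379883)≈-10.052490
n=3: y≈-10.052490, sp=4, e=sp−y≈14.052490; I≈12.454834, D=e−e_prev≈16.087646; u=1·14.052490+1/4·12.454834+2·16.087646≈49.341492; next y=-1/2·(-10.052490)+3/4·49.341492≈42.032364
n=4: y≈42.032364, sp=4, e=sp−y≈-38.032364; I≈-25.577530, D=e−e_prev≈-52.084854; u=1·(-38.032364)+1/4·(-25.577530)+2·(-52.084854)≈-148.596455; next y=-1/2·42.032364+3/4·(-148.596455)≈-132.463523
n=5: y≈-132.463523, sp=4, e=sp−y≈136.463523; I≈110.885993, D=e−e_prev≈174.495887; u=1·136.463523+1/4·110.885993+2·174.495887≈513.176795; next y=-1/2·(-132.463523)+3/4·513.176795≈451.114358

0 -1 -3.250 0.000
1 -1 6.422 -2.438
2 4 -9.380 6.035
3 4 49.341 -10.052
4 4 -148.596 42.032
5 4 513.177 -132.464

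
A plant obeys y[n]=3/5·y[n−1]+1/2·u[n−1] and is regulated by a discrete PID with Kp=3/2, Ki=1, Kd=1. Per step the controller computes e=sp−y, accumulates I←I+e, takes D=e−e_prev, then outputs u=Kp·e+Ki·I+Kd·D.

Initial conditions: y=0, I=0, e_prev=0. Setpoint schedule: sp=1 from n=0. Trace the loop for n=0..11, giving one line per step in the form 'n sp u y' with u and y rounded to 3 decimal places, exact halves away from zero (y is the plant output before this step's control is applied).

0 1 3.500 0.000
1 1 -2.625 1.750
2 1 5.419 -0.263
3 1 -5.182 2.552
4 1 8.721 -1.060
5 1 -9.576 3.725
6 1 14.457 -2.553
7 1 -17.142 5.696
8 1 24.385 -5.153
9 1 -30.199 9.100
10 1 41.543 -9.639
11 1 -52.753 14.988

(exact arithmetic carried between steps; '≈' marks a value shown rounded to 6 d.p. or computed from one; I and e_prev carry over from the previous line; the table rounds u and y to 3 d.p., halves away from zero)
n=0: y=0, sp=1, e=sp−y=1; I=1, D=e−e_prev=1; u=3/2·1+1·1+1·1=3.5; next y=3/5·0+1/2·3.5=1.75
n=1: y=1.75, sp=1, e=sp−y=-0.75; I=0.25, D=e−e_prev=-1.75; u=3/2·(-0.75)+1·0.25+1·(-1.75)=-2.625; next y=3/5·1.75+1/2·(-2.625)=-0.2625
n=2: y=-0.2625, sp=1, e=sp−y=1.2625; I=1.5125, D=e−e_prev=2.0125; u=3/2·1.2625+1·1.5125+1·2.0125=5.41875; next y=3/5·(-0.2625)+1/2·5.41875=2.551875
n=3: y=2.551875, sp=1, e=sp−y=-1.551875; I=-0.039375, D=e−e_prev=-2.814375; u=3/2·(-1.551875)+1·(-0.039375)+1·(-2.814375)≈-5.181563; next y=3/5·2.551875+1/2·(-5.181563)≈-1.059656
n=4: y≈-1.059656, sp=1, e=sp−y≈2.059656; I≈2.020281, D=e−e_prev≈3.611531; u=3/2·2.059656+1·2.020281+1·3.611531≈8.721297; next y=3/5·(-1.059656)+1/2·8.721297≈3.724855
n=5: y≈3.724855, sp=1, e=sp−y≈-2.724855; I≈-0.704573, D=e−e_prev≈-4.784511; u=3/2·(-2.724855)+1·(-0.704573)+1·(-4.784511)≈-9.576366; next y=3/5·3.724855+1/2·(-9.576366)≈-2.553270
n=6: y≈-2.553270, sp=1, e=sp−y≈3.553270; I≈2.848697, D=e−e_prev≈6.278125; u=3/2·3.553270+1·2.848697+1·6.278125≈14.456728; next y=3/5·(-2.553270)+1/2·14.456728≈5.696402
n=7: y≈5.696402, sp=1, e=sp−y≈-4.696402; I≈-1.847705, D=e−e_prev≈-8.249672; u=3/2·(-4.696402)+1·(-1.847705)+1·(-8.249672)≈-17.141979; next y=3/5·5.696402+1/2·(-17.141979)≈-5.153149
n=8: y≈-5.153149, sp=1, e=sp−y≈6.153149; I≈4.305444, D=e−e_prev≈10.849550; u=3/2·6.153149+1·4.305444+1·10.849550≈24.384717; next y=3/5·(-5.153149)+1/2·24.384717≈9.100469
n=9: y≈9.100469, sp=1, e=sp−y≈-8.100469; I≈-3.795025, D=e−e_prev≈-14.253618; u=3/2·(-8.100469)+1·(-3.795025)+1·(-14.253618)≈-30.199347; next y=3/5·9.100469+1/2·(-30.199347)≈-9.639392
n=10: y≈-9.639392, sp=1, e=sp−y≈10.639392; I≈6.844367, D=e−e_prev≈18.739861; u=3/2·10.639392+1·6.844367+1·18.739861≈41.543316; next y=3/5·(-9.639392)+1/2·41.543316≈14.988023
n=11: y≈14.988023, sp=1, e=sp−y≈-13.988023; I≈-7.143656, D=e−e_prev≈-24.627415; u=3/2·(-13.988023)+1·(-7.143656)+1·(-24.627415)≈-52.753105; next y=3/5·14.988023+1/2·(-52.753105)≈-17.383739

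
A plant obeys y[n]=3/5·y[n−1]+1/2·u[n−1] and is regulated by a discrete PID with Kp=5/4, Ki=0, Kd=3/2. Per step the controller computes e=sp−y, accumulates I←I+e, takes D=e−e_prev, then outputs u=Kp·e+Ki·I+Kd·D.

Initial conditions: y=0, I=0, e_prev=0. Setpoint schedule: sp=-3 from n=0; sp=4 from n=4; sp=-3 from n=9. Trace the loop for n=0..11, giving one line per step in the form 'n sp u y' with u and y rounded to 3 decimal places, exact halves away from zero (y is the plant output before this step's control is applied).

0 -3 -8.250 0.000
1 -3 7.594 -4.125
2 -3 -13.573 1.322
3 -3 14.714 -5.993
4 4 -3.833 3.761
5 4 9.706 0.340
6 4 -8.397 5.057
7 4 15.787 -1.164
8 4 -16.533 7.195
9 -3 7.403 -3.949
10 -3 -13.337 1.332
11 -3 14.389 -5.869

(exact arithmetic carried between steps; '≈' marks a value shown rounded to 6 d.p. or computed from one; I and e_prev carry over from the previous line; the table rounds u and y to 3 d.p., halves away from zero)
n=0: y=0, sp=-3, e=sp−y=-3; I=-3, D=e−e_prev=-3; u=5/4·(-3)+0·(-3)+3/2·(-3)=-8.25; next y=3/5·0+1/2·(-8.25)=-4.125
n=1: y=-4.125, sp=-3, e=sp−y=1.125; I=-1.875, D=e−e_prev=4.125; u=5/4·1.125+0·(-1.875)+3/2·4.125=7.59375; next y=3/5·(-4.125)+1/2·7.59375=1.321875
n=2: y=1.321875, sp=-3, e=sp−y=-4.321875; I=-6.196875, D=e−e_prev=-5.446875; u=5/4·(-4.321875)+0·(-6.196875)+3/2·(-5.446875)≈-13.572656; next y=3/5·1.321875+1/2·(-13.572656)≈-5.993203
n=3: y≈-5.993203, sp=-3, e=sp−y≈2.993203; I≈-3.203672, D=e−e_prev≈7.315078; u=5/4·2.993203+0·(-3.203672)+3/2·7.315078≈14.714121; next y=3/5·(-5.993203)+1/2·14.714121≈3.761139
n=4: y≈3.761139, sp=4, e=sp−y≈0.238861; I≈-2.964811, D=e−e_prev≈-2.754342; u=5/4·0.238861+0·(-2.964811)+3/2·(-2.754342)≈-3.832936; next y=3/5·3.761139+1/2·(-3.832936)≈0.340215
n=5: y≈0.340215, sp=4, e=sp−y≈3.659785; I≈0.694974, D=e−e_prev≈3.420923; u=5/4·3.659785+0·0.694974+3/2·3.420923≈9.706116; next y=3/5·0.340215+1/2·9.706116≈5.057187
n=6: y≈5.057187, sp=4, e=sp−y≈-1.057187; I≈-0.362213, D=e−e_prev≈-4.716972; u=5/4·(-1.057187)+0·(-0.362213)+3/2·(-4.716972)≈-8.396942; next y=3/5·5.057187+1/2·(-8.396942)≈-1.164159
n=7: y≈-1.164159, sp=4, e=sp−y≈5.164159; I≈4.801946, D=e−e_prev≈6.221346; u=5/4·5.164159+0·4.801946+3/2·6.221346≈15.787217; next y=3/5·(-1.164159)+1/2·15.787217≈7.195113
n=8: y≈7.195113, sp=4, e=sp−y≈-3.195113; I≈1.606832, D=e−e_prev≈-8.359272; u=5/4·(-3.195113)+0·1.606832+3/2·(-8.359272)≈-16.532800; next y=3/5·7.195113+1/2·(-16.532800)≈-3.949332
n=9: y≈-3.949332, sp=-3, e=sp−y≈0.949332; I≈2.556164, D=e−e_prev≈4.144445; u=5/4·0.949332+0·2.556164+3/2·4.144445≈7.403333; next y=3/5·(-3.949332)+1/2·7.403333≈1.332067
n=10: y≈1.332067, sp=-3, e=sp−y≈-4.332067; I≈-1.775903, D=e−e_prev≈-5.281399; u=5/4·(-4.332067)+0·(-1.775903)+3/2·(-5.281399)≈-13.337183; next y=3/5·1.332067+1/2·(-13.337183)≈-5.869351
n=11: y≈-5.869351, sp=-3, e=sp−y≈2.869351; I≈1.093448, D=e−e_prev≈7.201418; u=5/4·2.869351+0·1.093448+3/2·7.201418≈14.388817; next y=3/5·(-5.869351)+1/2·14.388817≈3.672798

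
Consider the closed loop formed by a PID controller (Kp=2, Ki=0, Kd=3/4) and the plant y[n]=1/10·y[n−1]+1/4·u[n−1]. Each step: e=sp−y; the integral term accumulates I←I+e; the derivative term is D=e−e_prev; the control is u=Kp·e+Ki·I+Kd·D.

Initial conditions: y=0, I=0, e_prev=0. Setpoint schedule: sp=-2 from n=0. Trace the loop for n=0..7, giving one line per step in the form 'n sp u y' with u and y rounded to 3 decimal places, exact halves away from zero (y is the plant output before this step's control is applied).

(exact arithmetic carried between steps; '≈' marks a value shown rounded to 6 d.p. or computed from one; I and e_prev carry over from the previous line; the table rounds u and y to 3 d.p., halves away from zero)
n=0: y=0, sp=-2, e=sp−y=-2; I=-2, D=e−e_prev=-2; u=2·(-2)+0·(-2)+3/4·(-2)=-5.5; next y=1/10·0+1/4·(-5.5)=-1.375
n=1: y=-1.375, sp=-2, e=sp−y=-0.625; I=-2.625, D=e−e_prev=1.375; u=2·(-0.625)+0·(-2.625)+3/4·1.375=-0.21875; next y=1/10·(-1.375)+1/4·(-0.21875)≈-0.192188
n=2: y≈-0.192188, sp=-2, e=sp−y≈-1.807813; I≈-4.432813, D=e−e_prev≈-1.182813; u=2·(-1.807813)+0·(-4.432813)+3/4·(-1.182813)≈-4.502734; next y=1/10·(-0.192188)+1/4·(-4.502734)≈-1.144902
n=3: y≈-1.144902, sp=-2, e=sp−y≈-0.855098; I≈-5.287910, D=e−e_prev≈0.952715; u=2·(-0.855098)+0·(-5.287910)+3/4·0.952715≈-0.995659; next y=1/10·(-1.144902)+1/4·(-0.995659)≈-0.363405
n=4: y≈-0.363405, sp=-2, e=sp−y≈-1.636595; I≈-6.924505, D=e−e_prev≈-0.781497; u=2·(-1.636595)+0·(-6.924505)+3/4·(-0.781497)≈-3.859313; next y=1/10·(-0.363405)+1/4·(-3.859313)≈-1.001169
n=5: y≈-1.001169, sp=-2, e=sp−y≈-0.998831; I≈-7.923336, D=e−e_prev≈0.637764; u=2·(-0.998831)+0·(-7.923336)+3/4·0.637764≈-1.519340; next y=1/10·(-1.001169)+1/4·(-1.519340)≈-0.479952
n=6: y≈-0.479952, sp=-2, e=sp−y≈-1.520048; I≈-9.443385, D=e−e_prev≈-0.521217; u=2·(-1.520048)+0·(-9.443385)+3/4·(-0.521217)≈-3.431009; next y=1/10·(-0.479952)+1/4·(-3.431009)≈-0.905747
n=7: y≈-0.905747, sp=-2, e=sp−y≈-1.094253; I≈-10.537637, D=e−e_prev≈0.425796; u=2·(-1.094253)+0·(-10.537637)+3/4·0.425796≈-1.869158; next y=1/10·(-0.905747)+1/4·(-1.869158)≈-0.557864

0 -2 -5.500 0.000
1 -2 -0.219 -1.375
2 -2 -4.503 -0.192
3 -2 -0.996 -1.145
4 -2 -3.859 -0.363
5 -2 -1.519 -1.001
6 -2 -3.431 -0.480
7 -2 -1.869 -0.906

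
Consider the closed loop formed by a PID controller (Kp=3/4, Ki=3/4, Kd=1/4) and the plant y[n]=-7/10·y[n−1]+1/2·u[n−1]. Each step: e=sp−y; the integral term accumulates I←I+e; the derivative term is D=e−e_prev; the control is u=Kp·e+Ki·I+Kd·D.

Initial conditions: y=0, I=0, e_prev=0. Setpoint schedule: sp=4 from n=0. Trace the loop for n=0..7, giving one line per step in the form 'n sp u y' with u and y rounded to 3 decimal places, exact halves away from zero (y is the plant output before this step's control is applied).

0 4 7.000 0.000
1 4 2.875 3.500
2 4 12.022 -1.013
3 4 1.122 6.720
4 4 20.025 -4.143
5 4 -6.430 12.912
6 4 35.190 -12.254
7 4 -26.158 26.173

(exact arithmetic carried between steps; '≈' marks a value shown rounded to 6 d.p. or computed from one; I and e_prev carry over from the previous line; the table rounds u and y to 3 d.p., halves away from zero)
n=0: y=0, sp=4, e=sp−y=4; I=4, D=e−e_prev=4; u=3/4·4+3/4·4+1/4·4=7; next y=-7/10·0+1/2·7=3.5
n=1: y=3.5, sp=4, e=sp−y=0.5; I=4.5, D=e−e_prev=-3.5; u=3/4·0.5+3/4·4.5+1/4·(-3.5)=2.875; next y=-7/10·3.5+1/2·2.875=-1.0125
n=2: y=-1.0125, sp=4, e=sp−y=5.0125; I=9.5125, D=e−e_prev=4.5125; u=3/4·5.0125+3/4·9.5125+1/4·4.5125=12.021875; next y=-7/10·(-1.0125)+1/2·12.021875≈6.719688
n=3: y≈6.719688, sp=4, e=sp−y≈-2.719688; I≈6.792813, D=e−e_prev≈-7.732188; u=3/4·(-2.719688)+3/4·6.792813+1/4·(-7.732188)≈1.121797; next y=-7/10·6.719688+1/2·1.121797≈-4.142883
n=4: y≈-4.142883, sp=4, e=sp−y≈8.142883; I≈14.935695, D=e−e_prev≈10.862570; u=3/4·8.142883+3/4·14.935695+1/4·10.862570≈20.024576; next y=-7/10·(-4.142883)+1/2·20.024576≈12.912306
n=5: y≈12.912306, sp=4, e=sp−y≈-8.912306; I≈6.023389, D=e−e_prev≈-17.055189; u=3/4·(-8.912306)+3/4·6.023389+1/4·(-17.055189)≈-6.430485; next y=-7/10·12.912306+1/2·(-6.430485)≈-12.253857
n=6: y≈-12.253857, sp=4, e=sp−y≈16.253857; I≈22.277246, D=e−e_prev≈25.166163; u=3/4·16.253857+3/4·22.277246+1/4·25.166163≈35.189868; next y=-7/10·(-12.253857)+1/2·35.189868≈26.172633
n=7: y≈26.172633, sp=4, e=sp−y≈-22.172633; I≈0.104612, D=e−e_prev≈-38.426490; u=3/4·(-22.172633)+3/4·0.104612+1/4·(-38.426490)≈-26.157638; next y=-7/10·26.172633+1/2·(-26.157638)≈-31.399663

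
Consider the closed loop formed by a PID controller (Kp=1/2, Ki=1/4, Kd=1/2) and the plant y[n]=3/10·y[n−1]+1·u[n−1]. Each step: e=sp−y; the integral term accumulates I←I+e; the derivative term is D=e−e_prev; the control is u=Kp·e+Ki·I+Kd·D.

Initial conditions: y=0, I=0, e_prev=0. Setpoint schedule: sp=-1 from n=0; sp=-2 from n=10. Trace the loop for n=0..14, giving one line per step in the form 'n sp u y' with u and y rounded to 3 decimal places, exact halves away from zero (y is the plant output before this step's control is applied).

(exact arithmetic carried between steps; '≈' marks a value shown rounded to 6 d.p. or computed from one; I and e_prev carry over from the previous line; the table rounds u and y to 3 d.p., halves away from zero)
n=0: y=0, sp=-1, e=sp−y=-1; I=-1, D=e−e_prev=-1; u=1/2·(-1)+1/4·(-1)+1/2·(-1)=-1.25; next y=3/10·0+1·(-1.25)=-1.25
n=1: y=-1.25, sp=-1, e=sp−y=0.25; I=-0.75, D=e−e_prev=1.25; u=1/2·0.25+1/4·(-0.75)+1/2·1.25=0.5625; next y=3/10·(-1.25)+1·0.5625=0.1875
n=2: y=0.1875, sp=-1, e=sp−y=-1.1875; I=-1.9375, D=e−e_prev=-1.4375; u=1/2·(-1.1875)+1/4·(-1.9375)+1/2·(-1.4375)=-1.796875; next y=3/10·0.1875+1·(-1.796875)=-1.740625
n=3: y=-1.740625, sp=-1, e=sp−y=0.740625; I=-1.196875, D=e−e_prev=1.928125; u=1/2·0.740625+1/4·(-1.196875)+1/2·1.928125≈1.035156; next y=3/10·(-1.740625)+1·1.035156≈0.512969
n=4: y≈0.512969, sp=-1, e=sp−y≈-1.512969; I≈-2.709844, D=e−e_prev≈-2.253594; u=1/2·(-1.512969)+1/4·(-2.709844)+1/2·(-2.253594)≈-2.560742; next y=3/10·0.512969+1·(-2.560742)≈-2.406852
n=5: y≈-2.406852, sp=-1, e=sp−y≈1.406852; I≈-1.302992, D=e−e_prev≈2.919820; u=1/2·1.406852+1/4·(-1.302992)+1/2·2.919820≈1.837588; next y=3/10·(-2.406852)+1·1.837588≈1.115532
n=6: y≈1.115532, sp=-1, e=sp−y≈-2.115532; I≈-3.418525, D=e−e_prev≈-3.522384; u=1/2·(-2.115532)+1/4·(-3.418525)+1/2·(-3.522384)≈-3.673589; next y=3/10·1.115532+1·(-3.673589)≈-3.338930
n=7: y≈-3.338930, sp=-1, e=sp−y≈2.338930; I≈-1.079595, D=e−e_prev≈4.454462; u=1/2·2.338930+1/4·(-1.079595)+1/2·4.454462≈3.126797; next y=3/10·(-3.338930)+1·3.126797≈2.125118
n=8: y≈2.125118, sp=-1, e=sp−y≈-3.125118; I≈-4.204713, D=e−e_prev≈-5.464048; u=1/2·(-3.125118)+1/4·(-4.204713)+1/2·(-5.464048)≈-5.345761; next y=3/10·2.125118+1·(-5.345761)≈-4.708226
n=9: y≈-4.708226, sp=-1, e=sp−y≈3.708226; I≈-0.496487, D=e−e_prev≈6.833344; u=1/2·3.708226+1/4·(-0.496487)+1/2·6.833344≈5.146663; next y=3/10·(-4.708226)+1·5.146663≈3.734195
n=10: y≈3.734195, sp=-2, e=sp−y≈-5.734195; I≈-6.230683, D=e−e_prev≈-9.442421; u=1/2·(-5.734195)+1/4·(-6.230683)+1/2·(-9.442421)≈-9.145979; next y=3/10·3.734195+1·(-9.145979)≈-8.025720
n=11: y≈-8.025720, sp=-2, e=sp−y≈6.025720; I≈-0.204962, D=e−e_prev≈11.759916; u=1/2·6.025720+1/4·(-0.204962)+1/2·11.759916≈8.841577; next y=3/10·(-8.025720)+1·8.841577≈6.433861
n=12: y≈6.433861, sp=-2, e=sp−y≈-8.433861; I≈-8.638824, D=e−e_prev≈-14.459582; u=1/2·(-8.433861)+1/4·(-8.638824)+1/2·(-14.459582)≈-13.606427; next y=3/10·6.433861+1·(-13.606427)≈-11.676269
n=13: y≈-11.676269, sp=-2, e=sp−y≈9.676269; I≈1.037445, D=e−e_prev≈18.110130; u=1/2·9.676269+1/4·1.037445+1/2·18.110130≈14.152561; next y=3/10·(-11.676269)+1·14.152561≈10.649680
n=14: y≈10.649680, sp=-2, e=sp−y≈-12.649680; I≈-11.612235, D=e−e_prev≈-22.325949; u=1/2·(-12.649680)+1/4·(-11.612235)+1/2·(-22.325949)≈-20.390874; next y=3/10·10.649680+1·(-20.390874)≈-17.195970

0 -1 -1.250 0.000
1 -1 0.563 -1.250
2 -1 -1.797 0.188
3 -1 1.035 -1.741
4 -1 -2.561 0.513
5 -1 1.838 -2.407
6 -1 -3.674 1.116
7 -1 3.127 -3.339
8 -1 -5.346 2.125
9 -1 5.147 -4.708
10 -2 -9.146 3.734
11 -2 8.842 -8.026
12 -2 -13.606 6.434
13 -2 14.153 -11.676
14 -2 -20.391 10.650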